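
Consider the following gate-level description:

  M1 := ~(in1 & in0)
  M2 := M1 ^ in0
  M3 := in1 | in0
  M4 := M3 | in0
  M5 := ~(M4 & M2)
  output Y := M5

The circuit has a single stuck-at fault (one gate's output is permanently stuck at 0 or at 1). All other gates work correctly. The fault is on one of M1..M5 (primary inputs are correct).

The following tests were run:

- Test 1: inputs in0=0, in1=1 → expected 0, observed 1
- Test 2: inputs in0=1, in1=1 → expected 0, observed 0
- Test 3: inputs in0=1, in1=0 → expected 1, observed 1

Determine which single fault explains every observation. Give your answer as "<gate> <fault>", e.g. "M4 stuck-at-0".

Fault-free values for test 1 (in0=0, in1=1): M1=1, M2=1, M3=1, M4=1, M5=0, giving Y=0. Observed 1.
Test 1: faults giving observed 1 are {M1 stuck-at-0, M2 stuck-at-0, M3 stuck-at-0, M4 stuck-at-0, M5 stuck-at-1}.
Test 2 (in0=1, in1=1): fault-free M1=0, M2=1, M3=1, M4=1, M5=0 → 0; observed 0. Eliminates M2 stuck-at-0, M4 stuck-at-0, M5 stuck-at-1.
Test 3 (in0=1, in1=0): fault-free M1=1, M2=0, M3=1, M4=1, M5=1 → 1; observed 1. Eliminates M1 stuck-at-0.
Only M3 stuck-at-0 is consistent with every test.

M3 stuck-at-0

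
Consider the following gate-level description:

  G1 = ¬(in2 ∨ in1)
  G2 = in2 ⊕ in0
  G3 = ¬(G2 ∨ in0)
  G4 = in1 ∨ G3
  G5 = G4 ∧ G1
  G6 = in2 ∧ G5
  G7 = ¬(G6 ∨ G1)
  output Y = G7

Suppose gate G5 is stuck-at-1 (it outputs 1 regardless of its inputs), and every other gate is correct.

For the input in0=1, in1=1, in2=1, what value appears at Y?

0

Propagate with G5 forced: G1=0, G2=0, G3=0, G4=1, G5=1 [stuck-at-1], G6=1, G7=0.
So Y = 0. (Without the fault it would be 1.)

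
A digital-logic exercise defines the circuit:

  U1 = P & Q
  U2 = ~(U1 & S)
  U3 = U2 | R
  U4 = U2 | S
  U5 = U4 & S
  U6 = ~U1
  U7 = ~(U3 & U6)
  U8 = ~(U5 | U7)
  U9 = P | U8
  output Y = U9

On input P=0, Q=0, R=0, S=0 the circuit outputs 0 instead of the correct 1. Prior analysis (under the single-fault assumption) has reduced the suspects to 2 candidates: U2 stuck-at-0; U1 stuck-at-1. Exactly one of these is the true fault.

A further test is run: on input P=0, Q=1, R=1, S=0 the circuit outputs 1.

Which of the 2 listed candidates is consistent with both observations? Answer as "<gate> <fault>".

Evaluate each candidate on input P=0, Q=1, R=1, S=0:
  U2 stuck-at-0: U1=0, U2=0 [stuck-at-0], U3=1, U4=0, U5=0, U6=1, U7=0, U8=1, U9=1 → 1 — matches
  U1 stuck-at-1: U1=1 [stuck-at-1], U2=1, U3=1, U4=1, U5=0, U6=0, U7=1, U8=0, U9=0 → 0 — eliminated
Only U2 stuck-at-0 reproduces the observed 1.

U2 stuck-at-0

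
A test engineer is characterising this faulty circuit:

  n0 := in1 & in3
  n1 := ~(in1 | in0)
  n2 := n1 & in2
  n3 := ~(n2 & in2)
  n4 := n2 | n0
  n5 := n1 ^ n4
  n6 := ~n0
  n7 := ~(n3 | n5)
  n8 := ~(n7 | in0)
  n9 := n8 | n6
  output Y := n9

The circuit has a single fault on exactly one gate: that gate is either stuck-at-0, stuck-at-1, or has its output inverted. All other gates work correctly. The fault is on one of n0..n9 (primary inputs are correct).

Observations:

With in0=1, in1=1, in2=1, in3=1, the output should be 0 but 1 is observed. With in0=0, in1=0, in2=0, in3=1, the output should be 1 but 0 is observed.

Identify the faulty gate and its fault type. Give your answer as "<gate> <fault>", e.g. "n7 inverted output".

Fault-free values for test 1 (in0=1, in1=1, in2=1, in3=1): n0=1, n1=0, n2=0, n3=1, n4=1, n5=1, n6=0, n7=0, n8=0, n9=0, giving Y=0. Observed 1.
Test 1: faults giving observed 1 are {n0 stuck-at-0, n0 inverted output, n6 stuck-at-1, n6 inverted output, n8 stuck-at-1, n8 inverted output, n9 stuck-at-1, n9 inverted output}.
Test 2 (in0=0, in1=0, in2=0, in3=1): fault-free n0=0, n1=1, n2=0, n3=1, n4=0, n5=1, n6=1, n7=0, n8=1, n9=1 → 1; observed 0. Eliminates n0 stuck-at-0, n0 inverted output, n6 stuck-at-1, n6 inverted output, n8 stuck-at-1, n8 inverted output, n9 stuck-at-1.
Only n9 inverted output is consistent with every test.

n9 inverted output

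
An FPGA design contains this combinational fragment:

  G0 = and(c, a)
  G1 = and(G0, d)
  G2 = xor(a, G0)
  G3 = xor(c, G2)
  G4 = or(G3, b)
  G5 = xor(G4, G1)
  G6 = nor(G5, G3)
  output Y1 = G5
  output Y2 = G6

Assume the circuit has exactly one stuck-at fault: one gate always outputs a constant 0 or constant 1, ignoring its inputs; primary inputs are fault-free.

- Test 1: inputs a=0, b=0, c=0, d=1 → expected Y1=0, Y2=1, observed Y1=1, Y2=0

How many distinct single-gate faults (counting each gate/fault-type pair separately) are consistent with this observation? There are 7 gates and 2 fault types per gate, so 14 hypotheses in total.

Fault-free: G0=0, G1=0, G2=0, G3=0, G4=0, G5=0, G6=1 → Y1=0, Y2=1. Observed Y1=1, Y2=0.
  G0 stuck-at-0: output Y1=0, Y2=1 ✗
  G0 stuck-at-1: output Y1=0, Y2=0 ✗
  G1 stuck-at-0: output Y1=0, Y2=1 ✗
  G1 stuck-at-1: output Y1=1, Y2=0 ✓
  G2 stuck-at-0: output Y1=0, Y2=1 ✗
  G2 stuck-at-1: output Y1=1, Y2=0 ✓
  G3 stuck-at-0: output Y1=0, Y2=1 ✗
  G3 stuck-at-1: output Y1=1, Y2=0 ✓
  G4 stuck-at-0: output Y1=0, Y2=1 ✗
  G4 stuck-at-1: output Y1=1, Y2=0 ✓
  G5 stuck-at-0: output Y1=0, Y2=1 ✗
  G5 stuck-at-1: output Y1=1, Y2=0 ✓
  G6 stuck-at-0: output Y1=0, Y2=0 ✗
  G6 stuck-at-1: output Y1=0, Y2=1 ✗
Consistent faults: {G1 stuck-at-1, G2 stuck-at-1, G3 stuck-at-1, G4 stuck-at-1, G5 stuck-at-1} — 5 in all.

5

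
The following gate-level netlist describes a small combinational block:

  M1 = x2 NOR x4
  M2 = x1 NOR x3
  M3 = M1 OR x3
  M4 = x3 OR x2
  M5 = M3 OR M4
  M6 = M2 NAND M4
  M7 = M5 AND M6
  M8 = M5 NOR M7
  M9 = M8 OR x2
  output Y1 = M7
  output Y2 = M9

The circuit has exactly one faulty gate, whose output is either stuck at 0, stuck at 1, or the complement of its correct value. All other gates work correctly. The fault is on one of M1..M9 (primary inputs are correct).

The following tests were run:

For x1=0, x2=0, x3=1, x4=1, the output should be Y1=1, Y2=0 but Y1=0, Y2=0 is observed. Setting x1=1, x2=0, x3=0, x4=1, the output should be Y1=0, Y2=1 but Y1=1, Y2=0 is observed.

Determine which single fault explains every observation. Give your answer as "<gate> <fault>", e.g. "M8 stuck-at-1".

M7 inverted output

Fault-free values for test 1 (x1=0, x2=0, x3=1, x4=1): M1=0, M2=0, M3=1, M4=1, M5=1, M6=1, M7=1, M8=0, M9=0, giving Y1=1, Y2=0. Observed Y1=0, Y2=0.
Test 1: faults giving observed Y1=0, Y2=0 are {M2 stuck-at-1, M2 inverted output, M6 stuck-at-0, M6 inverted output, M7 stuck-at-0, M7 inverted output}.
Test 2 (x1=1, x2=0, x3=0, x4=1): fault-free M1=0, M2=0, M3=0, M4=0, M5=0, M6=1, M7=0, M8=1, M9=1 → Y1=0, Y2=1; observed Y1=1, Y2=0. Eliminates M2 stuck-at-1, M2 inverted output, M6 stuck-at-0, M6 inverted output, M7 stuck-at-0.
Only M7 inverted output is consistent with every test.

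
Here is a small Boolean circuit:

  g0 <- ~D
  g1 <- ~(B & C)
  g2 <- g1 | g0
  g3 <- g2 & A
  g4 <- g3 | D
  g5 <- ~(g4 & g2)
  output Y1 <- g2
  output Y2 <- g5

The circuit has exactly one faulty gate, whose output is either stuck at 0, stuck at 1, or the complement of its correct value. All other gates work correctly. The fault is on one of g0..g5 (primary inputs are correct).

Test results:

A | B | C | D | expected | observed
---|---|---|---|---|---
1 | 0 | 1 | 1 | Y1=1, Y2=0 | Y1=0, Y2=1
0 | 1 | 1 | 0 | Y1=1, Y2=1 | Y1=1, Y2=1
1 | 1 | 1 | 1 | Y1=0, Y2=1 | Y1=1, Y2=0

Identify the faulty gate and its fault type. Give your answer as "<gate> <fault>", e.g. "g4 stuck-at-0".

Fault-free values for test 1 (A=1, B=0, C=1, D=1): g0=0, g1=1, g2=1, g3=1, g4=1, g5=0, giving Y1=1, Y2=0. Observed Y1=0, Y2=1.
Test 1: faults giving observed Y1=0, Y2=1 are {g1 stuck-at-0, g1 inverted output, g2 stuck-at-0, g2 inverted output}.
Test 2 (A=0, B=1, C=1, D=0): fault-free g0=1, g1=0, g2=1, g3=0, g4=0, g5=1 → Y1=1, Y2=1; observed Y1=1, Y2=1. Eliminates g2 stuck-at-0, g2 inverted output.
Test 3 (A=1, B=1, C=1, D=1): fault-free g0=0, g1=0, g2=0, g3=0, g4=1, g5=1 → Y1=0, Y2=1; observed Y1=1, Y2=0. Eliminates g1 stuck-at-0.
Only g1 inverted output is consistent with every test.

g1 inverted output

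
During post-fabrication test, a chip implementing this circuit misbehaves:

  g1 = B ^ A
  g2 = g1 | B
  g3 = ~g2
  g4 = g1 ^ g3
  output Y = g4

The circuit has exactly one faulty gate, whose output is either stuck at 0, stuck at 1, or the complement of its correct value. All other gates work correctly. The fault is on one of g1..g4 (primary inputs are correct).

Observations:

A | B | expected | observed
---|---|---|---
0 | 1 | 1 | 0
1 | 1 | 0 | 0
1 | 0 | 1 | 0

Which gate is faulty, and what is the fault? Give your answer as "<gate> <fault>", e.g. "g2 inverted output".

g4 stuck-at-0

Fault-free values for test 1 (A=0, B=1): g1=1, g2=1, g3=0, g4=1, giving Y=1. Observed 0.
Test 1: faults giving observed 0 are {g1 stuck-at-0, g1 inverted output, g2 stuck-at-0, g2 inverted output, g3 stuck-at-1, g3 inverted output, g4 stuck-at-0, g4 inverted output}.
Test 2 (A=1, B=1): fault-free g1=0, g2=1, g3=0, g4=0 → 0; observed 0. Eliminates g1 inverted output, g2 stuck-at-0, g2 inverted output, g3 stuck-at-1, g3 inverted output, g4 inverted output.
Test 3 (A=1, B=0): fault-free g1=1, g2=1, g3=0, g4=1 → 1; observed 0. Eliminates g1 stuck-at-0.
Only g4 stuck-at-0 is consistent with every test.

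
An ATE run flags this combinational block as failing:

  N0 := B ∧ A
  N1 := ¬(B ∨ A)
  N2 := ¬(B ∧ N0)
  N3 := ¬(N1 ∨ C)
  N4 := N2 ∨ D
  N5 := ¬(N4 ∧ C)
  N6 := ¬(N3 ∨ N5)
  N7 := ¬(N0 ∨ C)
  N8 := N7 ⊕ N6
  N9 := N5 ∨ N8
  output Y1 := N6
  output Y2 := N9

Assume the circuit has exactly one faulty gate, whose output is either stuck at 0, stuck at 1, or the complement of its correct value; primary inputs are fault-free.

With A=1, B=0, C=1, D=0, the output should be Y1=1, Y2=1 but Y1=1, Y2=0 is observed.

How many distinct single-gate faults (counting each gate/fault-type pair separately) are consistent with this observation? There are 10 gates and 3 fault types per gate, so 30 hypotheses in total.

Fault-free: N0=0, N1=0, N2=1, N3=0, N4=1, N5=0, N6=1, N7=0, N8=1, N9=1 → Y1=1, Y2=1. Observed Y1=1, Y2=0.
  N0: none of the 3 fault types match ✗
  N1: none of the 3 fault types match ✗
  N2: none of the 3 fault types match ✗
  N3: none of the 3 fault types match ✗
  N4: none of the 3 fault types match ✗
  N5: none of the 3 fault types match ✗
  N6: none of the 3 fault types match ✗
  N7: stuck-at-1, inverted output ✓; others ✗
  N8: stuck-at-0, inverted output ✓; others ✗
  N9: stuck-at-0, inverted output ✓; others ✗
Consistent faults: {N7 stuck-at-1, N7 inverted output, N8 stuck-at-0, N8 inverted output, N9 stuck-at-0, N9 inverted output} — 6 in all.

6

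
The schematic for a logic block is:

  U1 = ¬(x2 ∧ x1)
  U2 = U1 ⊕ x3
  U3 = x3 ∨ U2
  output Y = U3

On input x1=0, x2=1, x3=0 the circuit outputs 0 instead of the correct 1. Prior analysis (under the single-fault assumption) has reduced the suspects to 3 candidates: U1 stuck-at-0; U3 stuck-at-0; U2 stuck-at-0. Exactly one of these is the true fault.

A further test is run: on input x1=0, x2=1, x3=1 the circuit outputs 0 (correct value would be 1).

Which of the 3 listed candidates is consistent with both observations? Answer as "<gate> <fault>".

Evaluate each candidate on input x1=0, x2=1, x3=1:
  U1 stuck-at-0: U1=0 [stuck-at-0], U2=1, U3=1 → 1 — eliminated
  U3 stuck-at-0: U1=1, U2=0, U3=0 [stuck-at-0] → 0 — matches
  U2 stuck-at-0: U1=1, U2=0 [stuck-at-0], U3=1 → 1 — eliminated
Only U3 stuck-at-0 reproduces the observed 0.

U3 stuck-at-0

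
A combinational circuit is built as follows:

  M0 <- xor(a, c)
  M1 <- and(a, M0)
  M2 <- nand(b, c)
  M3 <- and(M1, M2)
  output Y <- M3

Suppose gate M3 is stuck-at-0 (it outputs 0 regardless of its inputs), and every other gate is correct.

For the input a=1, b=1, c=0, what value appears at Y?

0

Propagate with M3 forced: M0=1, M1=1, M2=1, M3=0 [stuck-at-0].
So Y = 0. (Without the fault it would be 1.)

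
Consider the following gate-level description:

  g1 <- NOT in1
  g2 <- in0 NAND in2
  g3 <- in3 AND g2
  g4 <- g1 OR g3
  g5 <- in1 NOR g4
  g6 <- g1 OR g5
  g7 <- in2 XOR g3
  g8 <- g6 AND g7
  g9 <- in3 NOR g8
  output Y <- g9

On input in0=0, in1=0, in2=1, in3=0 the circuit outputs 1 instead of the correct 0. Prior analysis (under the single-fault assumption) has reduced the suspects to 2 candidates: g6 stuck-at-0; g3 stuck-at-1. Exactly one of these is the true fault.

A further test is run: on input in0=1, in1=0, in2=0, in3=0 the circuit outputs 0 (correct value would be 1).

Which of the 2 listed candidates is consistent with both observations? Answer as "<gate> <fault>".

Evaluate each candidate on input in0=1, in1=0, in2=0, in3=0:
  g6 stuck-at-0: g1=1, g2=1, g3=0, g4=1, g5=0, g6=0 [stuck-at-0], g7=0, g8=0, g9=1 → 1 — eliminated
  g3 stuck-at-1: g1=1, g2=1, g3=1 [stuck-at-1], g4=1, g5=0, g6=1, g7=1, g8=1, g9=0 → 0 — matches
Only g3 stuck-at-1 reproduces the observed 0.

g3 stuck-at-1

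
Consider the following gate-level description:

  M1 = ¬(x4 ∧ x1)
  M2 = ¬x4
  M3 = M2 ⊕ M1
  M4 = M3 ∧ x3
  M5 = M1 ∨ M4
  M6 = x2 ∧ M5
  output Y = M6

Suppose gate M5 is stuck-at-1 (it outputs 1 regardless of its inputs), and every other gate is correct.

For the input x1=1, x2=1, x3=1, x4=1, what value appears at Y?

Propagate with M5 forced: M1=0, M2=0, M3=0, M4=0, M5=1 [stuck-at-1], M6=1.
So Y = 1. (Without the fault it would be 0.)

1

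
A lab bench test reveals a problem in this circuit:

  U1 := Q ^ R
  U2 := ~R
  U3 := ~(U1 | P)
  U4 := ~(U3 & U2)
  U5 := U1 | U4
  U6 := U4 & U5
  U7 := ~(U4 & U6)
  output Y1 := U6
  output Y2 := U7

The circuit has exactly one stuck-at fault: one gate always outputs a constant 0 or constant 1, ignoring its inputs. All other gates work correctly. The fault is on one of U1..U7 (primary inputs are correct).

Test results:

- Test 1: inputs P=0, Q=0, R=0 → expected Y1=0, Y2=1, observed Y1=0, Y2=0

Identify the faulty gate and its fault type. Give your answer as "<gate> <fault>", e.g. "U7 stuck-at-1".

Fault-free values for test 1 (P=0, Q=0, R=0): U1=0, U2=1, U3=1, U4=0, U5=0, U6=0, U7=1, giving Y1=0, Y2=1. Observed Y1=0, Y2=0.
Test 1: faults giving observed Y1=0, Y2=0 are {U7 stuck-at-0}.
Only U7 stuck-at-0 is consistent with every test.

U7 stuck-at-0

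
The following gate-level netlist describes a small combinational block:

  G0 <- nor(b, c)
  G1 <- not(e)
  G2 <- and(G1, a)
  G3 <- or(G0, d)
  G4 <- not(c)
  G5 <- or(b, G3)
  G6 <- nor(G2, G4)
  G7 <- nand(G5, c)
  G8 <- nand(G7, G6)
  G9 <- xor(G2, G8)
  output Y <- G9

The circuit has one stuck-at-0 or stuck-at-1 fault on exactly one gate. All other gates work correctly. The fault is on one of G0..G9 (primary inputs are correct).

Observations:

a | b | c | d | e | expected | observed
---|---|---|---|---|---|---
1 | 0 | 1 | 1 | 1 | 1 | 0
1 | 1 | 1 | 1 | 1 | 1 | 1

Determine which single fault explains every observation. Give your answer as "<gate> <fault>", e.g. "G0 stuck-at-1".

G3 stuck-at-0

Fault-free values for test 1 (a=1, b=0, c=1, d=1, e=1): G0=0, G1=0, G2=0, G3=1, G4=0, G5=1, G6=1, G7=0, G8=1, G9=1, giving Y=1. Observed 0.
Test 1: faults giving observed 0 are {G1 stuck-at-1, G2 stuck-at-1, G3 stuck-at-0, G5 stuck-at-0, G7 stuck-at-1, G8 stuck-at-0, G9 stuck-at-0}.
Test 2 (a=1, b=1, c=1, d=1, e=1): fault-free G0=0, G1=0, G2=0, G3=1, G4=0, G5=1, G6=1, G7=0, G8=1, G9=1 → 1; observed 1. Eliminates G1 stuck-at-1, G2 stuck-at-1, G5 stuck-at-0, G7 stuck-at-1, G8 stuck-at-0, G9 stuck-at-0.
Only G3 stuck-at-0 is consistent with every test.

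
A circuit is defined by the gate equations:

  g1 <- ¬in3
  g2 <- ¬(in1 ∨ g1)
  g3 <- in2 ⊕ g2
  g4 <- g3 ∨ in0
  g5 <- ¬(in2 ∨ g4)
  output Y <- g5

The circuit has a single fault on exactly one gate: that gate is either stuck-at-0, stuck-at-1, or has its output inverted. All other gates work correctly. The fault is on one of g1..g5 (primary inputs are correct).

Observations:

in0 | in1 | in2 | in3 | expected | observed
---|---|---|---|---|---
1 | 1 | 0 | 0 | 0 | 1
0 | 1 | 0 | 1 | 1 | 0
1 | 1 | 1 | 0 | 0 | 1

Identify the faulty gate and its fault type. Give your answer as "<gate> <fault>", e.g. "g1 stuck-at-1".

g5 inverted output

Fault-free values for test 1 (in0=1, in1=1, in2=0, in3=0): g1=1, g2=0, g3=0, g4=1, g5=0, giving Y=0. Observed 1.
Test 1: faults giving observed 1 are {g4 stuck-at-0, g4 inverted output, g5 stuck-at-1, g5 inverted output}.
Test 2 (in0=0, in1=1, in2=0, in3=1): fault-free g1=0, g2=0, g3=0, g4=0, g5=1 → 1; observed 0. Eliminates g4 stuck-at-0, g5 stuck-at-1.
Test 3 (in0=1, in1=1, in2=1, in3=0): fault-free g1=1, g2=0, g3=1, g4=1, g5=0 → 0; observed 1. Eliminates g4 inverted output.
Only g5 inverted output is consistent with every test.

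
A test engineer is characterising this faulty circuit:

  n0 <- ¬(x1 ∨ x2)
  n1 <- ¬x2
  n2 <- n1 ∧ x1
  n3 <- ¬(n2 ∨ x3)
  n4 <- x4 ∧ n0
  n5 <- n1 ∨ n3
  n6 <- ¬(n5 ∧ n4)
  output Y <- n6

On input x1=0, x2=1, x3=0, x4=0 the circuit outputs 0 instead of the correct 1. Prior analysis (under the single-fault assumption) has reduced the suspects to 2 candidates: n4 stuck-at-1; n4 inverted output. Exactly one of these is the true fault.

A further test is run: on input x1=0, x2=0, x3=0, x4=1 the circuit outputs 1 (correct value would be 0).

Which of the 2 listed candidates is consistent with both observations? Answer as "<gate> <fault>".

Evaluate each candidate on input x1=0, x2=0, x3=0, x4=1:
  n4 stuck-at-1: n0=1, n1=1, n2=0, n3=1, n4=1 [stuck-at-1], n5=1, n6=0 → 0 — eliminated
  n4 inverted output: n0=1, n1=1, n2=0, n3=1, n4=0 [inverted output], n5=1, n6=1 → 1 — matches
Only n4 inverted output reproduces the observed 1.

n4 inverted output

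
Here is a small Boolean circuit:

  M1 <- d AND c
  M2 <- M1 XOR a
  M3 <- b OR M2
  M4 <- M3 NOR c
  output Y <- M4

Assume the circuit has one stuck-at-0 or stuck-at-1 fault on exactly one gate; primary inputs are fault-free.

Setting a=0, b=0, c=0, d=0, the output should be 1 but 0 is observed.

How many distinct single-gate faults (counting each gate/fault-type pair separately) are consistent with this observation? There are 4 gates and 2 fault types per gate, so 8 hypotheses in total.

4

Fault-free: M1=0, M2=0, M3=0, M4=1 → 1. Observed 0.
  M1 stuck-at-0: output 1 ✗
  M1 stuck-at-1: output 0 ✓
  M2 stuck-at-0: output 1 ✗
  M2 stuck-at-1: output 0 ✓
  M3 stuck-at-0: output 1 ✗
  M3 stuck-at-1: output 0 ✓
  M4 stuck-at-0: output 0 ✓
  M4 stuck-at-1: output 1 ✗
Consistent faults: {M1 stuck-at-1, M2 stuck-at-1, M3 stuck-at-1, M4 stuck-at-0} — 4 in all.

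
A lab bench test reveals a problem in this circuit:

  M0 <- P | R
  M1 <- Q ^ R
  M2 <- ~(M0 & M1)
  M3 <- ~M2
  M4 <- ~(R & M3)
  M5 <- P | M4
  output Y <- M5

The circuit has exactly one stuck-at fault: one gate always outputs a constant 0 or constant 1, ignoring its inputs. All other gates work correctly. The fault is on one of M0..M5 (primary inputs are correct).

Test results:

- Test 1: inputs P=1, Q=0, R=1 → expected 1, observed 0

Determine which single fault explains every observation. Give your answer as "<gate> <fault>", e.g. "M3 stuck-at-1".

M5 stuck-at-0

Fault-free values for test 1 (P=1, Q=0, R=1): M0=1, M1=1, M2=0, M3=1, M4=0, M5=1, giving Y=1. Observed 0.
Test 1: faults giving observed 0 are {M5 stuck-at-0}.
Only M5 stuck-at-0 is consistent with every test.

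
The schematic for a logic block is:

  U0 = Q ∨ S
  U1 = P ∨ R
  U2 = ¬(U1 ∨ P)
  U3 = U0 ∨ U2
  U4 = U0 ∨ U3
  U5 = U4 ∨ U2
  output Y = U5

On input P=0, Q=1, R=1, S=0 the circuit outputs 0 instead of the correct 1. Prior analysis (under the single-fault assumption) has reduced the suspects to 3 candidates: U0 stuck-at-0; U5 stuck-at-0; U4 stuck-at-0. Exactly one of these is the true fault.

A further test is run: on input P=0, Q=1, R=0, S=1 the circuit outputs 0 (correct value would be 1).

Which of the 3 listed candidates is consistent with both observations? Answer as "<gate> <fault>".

U5 stuck-at-0

Evaluate each candidate on input P=0, Q=1, R=0, S=1:
  U0 stuck-at-0: U0=0 [stuck-at-0], U1=0, U2=1, U3=1, U4=1, U5=1 → 1 — eliminated
  U5 stuck-at-0: U0=1, U1=0, U2=1, U3=1, U4=1, U5=0 [stuck-at-0] → 0 — matches
  U4 stuck-at-0: U0=1, U1=0, U2=1, U3=1, U4=0 [stuck-at-0], U5=1 → 1 — eliminated
Only U5 stuck-at-0 reproduces the observed 0.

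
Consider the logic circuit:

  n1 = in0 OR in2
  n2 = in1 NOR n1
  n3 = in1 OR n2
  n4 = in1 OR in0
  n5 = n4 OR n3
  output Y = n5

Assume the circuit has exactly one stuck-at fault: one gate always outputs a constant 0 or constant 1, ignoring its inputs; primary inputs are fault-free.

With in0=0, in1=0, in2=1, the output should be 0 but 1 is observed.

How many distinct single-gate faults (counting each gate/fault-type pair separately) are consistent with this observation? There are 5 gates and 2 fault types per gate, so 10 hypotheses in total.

Fault-free: n1=1, n2=0, n3=0, n4=0, n5=0 → 0. Observed 1.
  n1 stuck-at-0: output 1 ✓
  n1 stuck-at-1: output 0 ✗
  n2 stuck-at-0: output 0 ✗
  n2 stuck-at-1: output 1 ✓
  n3 stuck-at-0: output 0 ✗
  n3 stuck-at-1: output 1 ✓
  n4 stuck-at-0: output 0 ✗
  n4 stuck-at-1: output 1 ✓
  n5 stuck-at-0: output 0 ✗
  n5 stuck-at-1: output 1 ✓
Consistent faults: {n1 stuck-at-0, n2 stuck-at-1, n3 stuck-at-1, n4 stuck-at-1, n5 stuck-at-1} — 5 in all.

5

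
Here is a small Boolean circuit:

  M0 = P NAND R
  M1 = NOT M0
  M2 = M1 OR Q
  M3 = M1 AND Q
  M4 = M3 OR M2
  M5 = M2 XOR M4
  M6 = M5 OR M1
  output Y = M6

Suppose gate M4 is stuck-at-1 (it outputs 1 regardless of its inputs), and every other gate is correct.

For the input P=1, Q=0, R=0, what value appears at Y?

Propagate with M4 forced: M0=1, M1=0, M2=0, M3=0, M4=1 [stuck-at-1], M5=1, M6=1.
So Y = 1. (Without the fault it would be 0.)

1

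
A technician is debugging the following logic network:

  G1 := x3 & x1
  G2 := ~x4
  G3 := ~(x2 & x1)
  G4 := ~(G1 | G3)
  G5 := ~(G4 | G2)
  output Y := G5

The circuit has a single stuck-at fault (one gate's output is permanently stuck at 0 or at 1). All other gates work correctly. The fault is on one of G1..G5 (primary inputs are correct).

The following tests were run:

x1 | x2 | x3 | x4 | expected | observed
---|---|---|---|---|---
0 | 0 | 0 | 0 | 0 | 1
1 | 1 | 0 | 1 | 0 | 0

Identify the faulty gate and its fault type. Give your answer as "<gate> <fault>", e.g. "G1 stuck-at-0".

Fault-free values for test 1 (x1=0, x2=0, x3=0, x4=0): G1=0, G2=1, G3=1, G4=0, G5=0, giving Y=0. Observed 1.
Test 1: faults giving observed 1 are {G2 stuck-at-0, G5 stuck-at-1}.
Test 2 (x1=1, x2=1, x3=0, x4=1): fault-free G1=0, G2=0, G3=0, G4=1, G5=0 → 0; observed 0. Eliminates G5 stuck-at-1.
Only G2 stuck-at-0 is consistent with every test.

G2 stuck-at-0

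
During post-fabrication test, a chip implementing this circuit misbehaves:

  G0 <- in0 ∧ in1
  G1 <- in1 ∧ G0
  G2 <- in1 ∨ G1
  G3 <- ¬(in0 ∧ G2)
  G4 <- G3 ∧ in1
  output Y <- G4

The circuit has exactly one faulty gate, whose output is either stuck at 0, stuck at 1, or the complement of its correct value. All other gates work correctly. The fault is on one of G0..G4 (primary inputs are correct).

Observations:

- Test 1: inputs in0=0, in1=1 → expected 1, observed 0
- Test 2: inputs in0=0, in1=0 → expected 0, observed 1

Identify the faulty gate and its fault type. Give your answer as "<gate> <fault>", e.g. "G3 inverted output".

Fault-free values for test 1 (in0=0, in1=1): G0=0, G1=0, G2=1, G3=1, G4=1, giving Y=1. Observed 0.
Test 1: faults giving observed 0 are {G3 stuck-at-0, G3 inverted output, G4 stuck-at-0, G4 inverted output}.
Test 2 (in0=0, in1=0): fault-free G0=0, G1=0, G2=0, G3=1, G4=0 → 0; observed 1. Eliminates G3 stuck-at-0, G3 inverted output, G4 stuck-at-0.
Only G4 inverted output is consistent with every test.

G4 inverted output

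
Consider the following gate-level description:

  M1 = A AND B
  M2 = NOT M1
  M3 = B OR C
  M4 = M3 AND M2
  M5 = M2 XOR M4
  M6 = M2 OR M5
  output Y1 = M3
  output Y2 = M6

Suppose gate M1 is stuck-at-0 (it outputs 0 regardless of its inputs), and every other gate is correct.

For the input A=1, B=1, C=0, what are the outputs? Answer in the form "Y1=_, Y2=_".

Propagate with M1 forced: M1=0 [stuck-at-0], M2=1, M3=1, M4=1, M5=0, M6=1.
So the outputs are Y1=1, Y2=1. (Without the fault they would be Y1=1, Y2=0.)

Y1=1, Y2=1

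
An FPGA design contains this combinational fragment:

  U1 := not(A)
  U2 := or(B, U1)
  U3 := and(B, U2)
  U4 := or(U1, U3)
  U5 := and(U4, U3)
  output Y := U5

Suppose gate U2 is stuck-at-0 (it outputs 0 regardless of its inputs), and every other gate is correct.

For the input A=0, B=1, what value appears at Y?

Propagate with U2 forced: U1=1, U2=0 [stuck-at-0], U3=0, U4=1, U5=0.
So Y = 0. (Without the fault it would be 1.)

0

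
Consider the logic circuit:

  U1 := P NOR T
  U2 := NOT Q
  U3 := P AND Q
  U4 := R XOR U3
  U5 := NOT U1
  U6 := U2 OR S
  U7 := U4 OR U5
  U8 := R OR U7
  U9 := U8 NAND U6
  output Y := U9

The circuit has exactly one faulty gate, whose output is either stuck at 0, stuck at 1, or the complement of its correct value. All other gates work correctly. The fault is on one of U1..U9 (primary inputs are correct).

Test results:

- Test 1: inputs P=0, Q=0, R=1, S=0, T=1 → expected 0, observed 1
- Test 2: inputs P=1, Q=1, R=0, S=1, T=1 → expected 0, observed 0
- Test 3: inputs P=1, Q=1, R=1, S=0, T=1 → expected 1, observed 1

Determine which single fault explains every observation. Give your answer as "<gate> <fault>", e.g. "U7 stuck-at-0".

Fault-free values for test 1 (P=0, Q=0, R=1, S=0, T=1): U1=0, U2=1, U3=0, U4=1, U5=1, U6=1, U7=1, U8=1, U9=0, giving Y=0. Observed 1.
Test 1: faults giving observed 1 are {U2 stuck-at-0, U2 inverted output, U6 stuck-at-0, U6 inverted output, U8 stuck-at-0, U8 inverted output, U9 stuck-at-1, U9 inverted output}.
Test 2 (P=1, Q=1, R=0, S=1, T=1): fault-free U1=0, U2=0, U3=1, U4=1, U5=1, U6=1, U7=1, U8=1, U9=0 → 0; observed 0. Eliminates U6 stuck-at-0, U6 inverted output, U8 stuck-at-0, U8 inverted output, U9 stuck-at-1, U9 inverted output.
Test 3 (P=1, Q=1, R=1, S=0, T=1): fault-free U1=0, U2=0, U3=1, U4=0, U5=1, U6=0, U7=1, U8=1, U9=1 → 1; observed 1. Eliminates U2 inverted output.
Only U2 stuck-at-0 is consistent with every test.

U2 stuck-at-0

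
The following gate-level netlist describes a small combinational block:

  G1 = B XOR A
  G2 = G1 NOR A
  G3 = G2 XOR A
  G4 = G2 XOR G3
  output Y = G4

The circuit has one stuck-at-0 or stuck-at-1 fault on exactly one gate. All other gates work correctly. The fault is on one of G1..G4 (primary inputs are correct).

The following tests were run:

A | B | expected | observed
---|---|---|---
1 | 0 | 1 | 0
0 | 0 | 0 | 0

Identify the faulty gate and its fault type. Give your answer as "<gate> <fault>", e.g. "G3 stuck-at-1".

G4 stuck-at-0

Fault-free values for test 1 (A=1, B=0): G1=1, G2=0, G3=1, G4=1, giving Y=1. Observed 0.
Test 1: faults giving observed 0 are {G3 stuck-at-0, G4 stuck-at-0}.
Test 2 (A=0, B=0): fault-free G1=0, G2=1, G3=1, G4=0 → 0; observed 0. Eliminates G3 stuck-at-0.
Only G4 stuck-at-0 is consistent with every test.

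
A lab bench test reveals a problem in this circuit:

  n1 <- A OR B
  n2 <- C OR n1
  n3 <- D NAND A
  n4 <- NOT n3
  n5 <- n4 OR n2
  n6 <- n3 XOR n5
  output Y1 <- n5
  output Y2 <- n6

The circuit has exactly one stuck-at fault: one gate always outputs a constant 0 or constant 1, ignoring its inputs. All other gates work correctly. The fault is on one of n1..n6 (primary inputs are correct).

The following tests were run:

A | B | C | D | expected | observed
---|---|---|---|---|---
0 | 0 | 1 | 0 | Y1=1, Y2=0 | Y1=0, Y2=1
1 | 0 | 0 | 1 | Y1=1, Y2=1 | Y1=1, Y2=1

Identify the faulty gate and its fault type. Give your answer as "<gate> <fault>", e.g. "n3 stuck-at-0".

Fault-free values for test 1 (A=0, B=0, C=1, D=0): n1=0, n2=1, n3=1, n4=0, n5=1, n6=0, giving Y1=1, Y2=0. Observed Y1=0, Y2=1.
Test 1: faults giving observed Y1=0, Y2=1 are {n2 stuck-at-0, n5 stuck-at-0}.
Test 2 (A=1, B=0, C=0, D=1): fault-free n1=1, n2=1, n3=0, n4=1, n5=1, n6=1 → Y1=1, Y2=1; observed Y1=1, Y2=1. Eliminates n5 stuck-at-0.
Only n2 stuck-at-0 is consistent with every test.

n2 stuck-at-0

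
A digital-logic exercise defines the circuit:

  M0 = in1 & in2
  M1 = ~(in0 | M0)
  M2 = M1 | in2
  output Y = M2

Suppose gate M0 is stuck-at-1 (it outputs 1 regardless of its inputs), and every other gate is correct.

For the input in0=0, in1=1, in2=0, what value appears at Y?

0

Propagate with M0 forced: M0=1 [stuck-at-1], M1=0, M2=0.
So Y = 0. (Without the fault it would be 1.)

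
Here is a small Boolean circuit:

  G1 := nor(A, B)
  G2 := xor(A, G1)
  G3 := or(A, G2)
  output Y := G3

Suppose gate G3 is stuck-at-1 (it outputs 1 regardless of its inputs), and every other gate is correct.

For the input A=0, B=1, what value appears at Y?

Propagate with G3 forced: G1=0, G2=0, G3=1 [stuck-at-1].
So Y = 1. (Without the fault it would be 0.)

1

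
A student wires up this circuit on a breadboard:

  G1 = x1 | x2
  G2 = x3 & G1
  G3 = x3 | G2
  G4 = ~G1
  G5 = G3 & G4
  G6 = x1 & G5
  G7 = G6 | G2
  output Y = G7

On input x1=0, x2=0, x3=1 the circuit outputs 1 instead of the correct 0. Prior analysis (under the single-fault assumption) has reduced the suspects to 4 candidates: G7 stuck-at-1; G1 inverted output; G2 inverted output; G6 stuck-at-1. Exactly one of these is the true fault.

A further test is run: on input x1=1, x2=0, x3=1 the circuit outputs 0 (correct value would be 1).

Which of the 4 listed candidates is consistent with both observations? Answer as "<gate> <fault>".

Evaluate each candidate on input x1=1, x2=0, x3=1:
  G7 stuck-at-1: G1=1, G2=1, G3=1, G4=0, G5=0, G6=0, G7=1 [stuck-at-1] → 1 — eliminated
  G1 inverted output: G1=0 [inverted output], G2=0, G3=1, G4=1, G5=1, G6=1, G7=1 → 1 — eliminated
  G2 inverted output: G1=1, G2=0 [inverted output], G3=1, G4=0, G5=0, G6=0, G7=0 → 0 — matches
  G6 stuck-at-1: G1=1, G2=1, G3=1, G4=0, G5=0, G6=1 [stuck-at-1], G7=1 → 1 — eliminated
Only G2 inverted output reproduces the observed 0.

G2 inverted output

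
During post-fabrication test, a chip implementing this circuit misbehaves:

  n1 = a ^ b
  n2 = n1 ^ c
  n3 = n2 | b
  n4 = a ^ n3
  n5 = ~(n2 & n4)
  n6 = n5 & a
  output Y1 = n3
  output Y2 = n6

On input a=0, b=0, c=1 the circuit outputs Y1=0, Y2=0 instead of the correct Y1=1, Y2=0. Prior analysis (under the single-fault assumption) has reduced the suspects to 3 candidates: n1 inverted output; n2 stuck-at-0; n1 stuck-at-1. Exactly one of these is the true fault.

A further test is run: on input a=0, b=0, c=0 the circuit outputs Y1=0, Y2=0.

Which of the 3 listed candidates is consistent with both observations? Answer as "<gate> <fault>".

n2 stuck-at-0

Evaluate each candidate on input a=0, b=0, c=0:
  n1 inverted output: n1=1 [inverted output], n2=1, n3=1, n4=1, n5=0, n6=0 → Y1=1, Y2=0 — eliminated
  n2 stuck-at-0: n1=0, n2=0 [stuck-at-0], n3=0, n4=0, n5=1, n6=0 → Y1=0, Y2=0 — matches
  n1 stuck-at-1: n1=1 [stuck-at-1], n2=1, n3=1, n4=1, n5=0, n6=0 → Y1=1, Y2=0 — eliminated
Only n2 stuck-at-0 reproduces the observed Y1=0, Y2=0.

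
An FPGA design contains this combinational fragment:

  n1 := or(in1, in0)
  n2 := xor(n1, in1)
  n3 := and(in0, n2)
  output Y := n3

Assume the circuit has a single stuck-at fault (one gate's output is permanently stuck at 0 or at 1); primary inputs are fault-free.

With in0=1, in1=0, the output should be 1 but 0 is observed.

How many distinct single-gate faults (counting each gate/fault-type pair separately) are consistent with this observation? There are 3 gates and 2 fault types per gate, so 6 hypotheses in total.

3

Fault-free: n1=1, n2=1, n3=1 → 1. Observed 0.
  n1 stuck-at-0: output 0 ✓
  n1 stuck-at-1: output 1 ✗
  n2 stuck-at-0: output 0 ✓
  n2 stuck-at-1: output 1 ✗
  n3 stuck-at-0: output 0 ✓
  n3 stuck-at-1: output 1 ✗
Consistent faults: {n1 stuck-at-0, n2 stuck-at-0, n3 stuck-at-0} — 3 in all.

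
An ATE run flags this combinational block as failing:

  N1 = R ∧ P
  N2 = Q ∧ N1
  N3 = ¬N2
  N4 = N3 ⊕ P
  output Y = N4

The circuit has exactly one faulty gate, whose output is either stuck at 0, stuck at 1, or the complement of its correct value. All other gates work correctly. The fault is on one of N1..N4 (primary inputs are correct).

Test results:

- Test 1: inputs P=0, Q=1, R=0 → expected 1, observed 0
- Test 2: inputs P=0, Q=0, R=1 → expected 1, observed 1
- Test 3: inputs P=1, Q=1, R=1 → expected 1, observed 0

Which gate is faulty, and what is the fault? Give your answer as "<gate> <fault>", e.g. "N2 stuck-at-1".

N1 inverted output

Fault-free values for test 1 (P=0, Q=1, R=0): N1=0, N2=0, N3=1, N4=1, giving Y=1. Observed 0.
Test 1: faults giving observed 0 are {N1 stuck-at-1, N1 inverted output, N2 stuck-at-1, N2 inverted output, N3 stuck-at-0, N3 inverted output, N4 stuck-at-0, N4 inverted output}.
Test 2 (P=0, Q=0, R=1): fault-free N1=0, N2=0, N3=1, N4=1 → 1; observed 1. Eliminates N2 stuck-at-1, N2 inverted output, N3 stuck-at-0, N3 inverted output, N4 stuck-at-0, N4 inverted output.
Test 3 (P=1, Q=1, R=1): fault-free N1=1, N2=1, N3=0, N4=1 → 1; observed 0. Eliminates N1 stuck-at-1.
Only N1 inverted output is consistent with every test.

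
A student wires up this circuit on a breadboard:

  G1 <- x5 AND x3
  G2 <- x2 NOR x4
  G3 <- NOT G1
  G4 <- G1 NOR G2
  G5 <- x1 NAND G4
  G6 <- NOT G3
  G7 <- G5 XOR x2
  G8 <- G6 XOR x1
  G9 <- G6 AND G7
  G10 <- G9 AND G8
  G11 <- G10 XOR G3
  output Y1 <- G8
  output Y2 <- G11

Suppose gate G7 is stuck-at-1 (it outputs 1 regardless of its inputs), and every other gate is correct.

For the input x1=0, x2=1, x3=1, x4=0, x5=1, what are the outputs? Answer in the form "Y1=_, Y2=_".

Propagate with G7 forced: G1=1, G2=0, G3=0, G4=0, G5=1, G6=1, G7=1 [stuck-at-1], G8=1, G9=1, G10=1, G11=1.
So the outputs are Y1=1, Y2=1. (Without the fault they would be Y1=1, Y2=0.)

Y1=1, Y2=1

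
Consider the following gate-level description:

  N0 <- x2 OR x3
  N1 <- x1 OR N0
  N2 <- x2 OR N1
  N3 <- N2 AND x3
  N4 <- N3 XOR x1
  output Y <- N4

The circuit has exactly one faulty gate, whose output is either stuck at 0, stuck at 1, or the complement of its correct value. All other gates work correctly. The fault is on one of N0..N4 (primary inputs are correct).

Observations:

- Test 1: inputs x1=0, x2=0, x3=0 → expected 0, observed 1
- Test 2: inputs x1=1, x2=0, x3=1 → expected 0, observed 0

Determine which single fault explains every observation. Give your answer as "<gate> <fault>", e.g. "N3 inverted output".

Fault-free values for test 1 (x1=0, x2=0, x3=0): N0=0, N1=0, N2=0, N3=0, N4=0, giving Y=0. Observed 1.
Test 1: faults giving observed 1 are {N3 stuck-at-1, N3 inverted output, N4 stuck-at-1, N4 inverted output}.
Test 2 (x1=1, x2=0, x3=1): fault-free N0=1, N1=1, N2=1, N3=1, N4=0 → 0; observed 0. Eliminates N3 inverted output, N4 stuck-at-1, N4 inverted output.
Only N3 stuck-at-1 is consistent with every test.

N3 stuck-at-1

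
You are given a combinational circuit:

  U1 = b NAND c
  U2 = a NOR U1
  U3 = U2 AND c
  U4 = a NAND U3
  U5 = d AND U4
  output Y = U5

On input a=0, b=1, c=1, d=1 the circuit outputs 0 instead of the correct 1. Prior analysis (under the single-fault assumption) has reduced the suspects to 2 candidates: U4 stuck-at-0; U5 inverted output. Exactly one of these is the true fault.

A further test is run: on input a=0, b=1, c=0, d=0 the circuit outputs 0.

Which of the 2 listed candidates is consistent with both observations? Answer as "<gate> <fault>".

U4 stuck-at-0

Evaluate each candidate on input a=0, b=1, c=0, d=0:
  U4 stuck-at-0: U1=1, U2=0, U3=0, U4=0 [stuck-at-0], U5=0 → 0 — matches
  U5 inverted output: U1=1, U2=0, U3=0, U4=1, U5=1 [inverted output] → 1 — eliminated
Only U4 stuck-at-0 reproduces the observed 0.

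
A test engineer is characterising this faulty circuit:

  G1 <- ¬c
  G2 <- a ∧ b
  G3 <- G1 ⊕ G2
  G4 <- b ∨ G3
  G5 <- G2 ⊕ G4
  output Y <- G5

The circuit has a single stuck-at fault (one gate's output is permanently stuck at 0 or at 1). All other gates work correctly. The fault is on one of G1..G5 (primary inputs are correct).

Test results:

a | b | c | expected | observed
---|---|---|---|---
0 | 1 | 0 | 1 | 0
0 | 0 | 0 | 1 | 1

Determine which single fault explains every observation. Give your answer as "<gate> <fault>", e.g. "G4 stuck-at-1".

G2 stuck-at-1

Fault-free values for test 1 (a=0, b=1, c=0): G1=1, G2=0, G3=1, G4=1, G5=1, giving Y=1. Observed 0.
Test 1: faults giving observed 0 are {G2 stuck-at-1, G4 stuck-at-0, G5 stuck-at-0}.
Test 2 (a=0, b=0, c=0): fault-free G1=1, G2=0, G3=1, G4=1, G5=1 → 1; observed 1. Eliminates G4 stuck-at-0, G5 stuck-at-0.
Only G2 stuck-at-1 is consistent with every test.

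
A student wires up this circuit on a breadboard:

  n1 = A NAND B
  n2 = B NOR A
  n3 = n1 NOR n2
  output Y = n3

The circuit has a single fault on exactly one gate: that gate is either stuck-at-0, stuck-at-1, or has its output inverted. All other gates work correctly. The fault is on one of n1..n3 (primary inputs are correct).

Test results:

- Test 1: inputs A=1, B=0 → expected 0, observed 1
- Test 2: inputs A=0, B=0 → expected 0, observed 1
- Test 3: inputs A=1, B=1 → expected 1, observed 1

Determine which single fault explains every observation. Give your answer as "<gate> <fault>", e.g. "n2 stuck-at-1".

n3 stuck-at-1

Fault-free values for test 1 (A=1, B=0): n1=1, n2=0, n3=0, giving Y=0. Observed 1.
Test 1: faults giving observed 1 are {n1 stuck-at-0, n1 inverted output, n3 stuck-at-1, n3 inverted output}.
Test 2 (A=0, B=0): fault-free n1=1, n2=1, n3=0 → 0; observed 1. Eliminates n1 stuck-at-0, n1 inverted output.
Test 3 (A=1, B=1): fault-free n1=0, n2=0, n3=1 → 1; observed 1. Eliminates n3 inverted output.
Only n3 stuck-at-1 is consistent with every test.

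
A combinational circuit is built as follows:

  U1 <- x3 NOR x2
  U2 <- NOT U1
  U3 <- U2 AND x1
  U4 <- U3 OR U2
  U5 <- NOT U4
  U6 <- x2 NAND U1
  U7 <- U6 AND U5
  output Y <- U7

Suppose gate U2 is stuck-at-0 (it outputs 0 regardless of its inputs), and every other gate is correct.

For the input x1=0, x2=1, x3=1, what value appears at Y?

1

Propagate with U2 forced: U1=0, U2=0 [stuck-at-0], U3=0, U4=0, U5=1, U6=1, U7=1.
So Y = 1. (Without the fault it would be 0.)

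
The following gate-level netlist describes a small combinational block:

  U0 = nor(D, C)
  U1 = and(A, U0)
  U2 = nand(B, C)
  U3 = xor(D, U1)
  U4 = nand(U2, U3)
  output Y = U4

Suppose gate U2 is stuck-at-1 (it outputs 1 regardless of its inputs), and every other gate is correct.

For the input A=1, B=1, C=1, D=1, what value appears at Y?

0

Propagate with U2 forced: U0=0, U1=0, U2=1 [stuck-at-1], U3=1, U4=0.
So Y = 0. (Without the fault it would be 1.)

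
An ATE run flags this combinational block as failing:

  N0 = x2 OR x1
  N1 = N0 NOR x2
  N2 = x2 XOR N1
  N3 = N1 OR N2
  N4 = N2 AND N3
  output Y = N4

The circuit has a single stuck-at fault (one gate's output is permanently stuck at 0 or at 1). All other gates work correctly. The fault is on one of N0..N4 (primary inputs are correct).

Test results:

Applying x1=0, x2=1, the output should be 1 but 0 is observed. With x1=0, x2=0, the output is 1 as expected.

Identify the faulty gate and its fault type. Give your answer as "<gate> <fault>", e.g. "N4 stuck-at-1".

Fault-free values for test 1 (x1=0, x2=1): N0=1, N1=0, N2=1, N3=1, N4=1, giving Y=1. Observed 0.
Test 1: faults giving observed 0 are {N1 stuck-at-1, N2 stuck-at-0, N3 stuck-at-0, N4 stuck-at-0}.
Test 2 (x1=0, x2=0): fault-free N0=0, N1=1, N2=1, N3=1, N4=1 → 1; observed 1. Eliminates N2 stuck-at-0, N3 stuck-at-0, N4 stuck-at-0.
Only N1 stuck-at-1 is consistent with every test.

N1 stuck-at-1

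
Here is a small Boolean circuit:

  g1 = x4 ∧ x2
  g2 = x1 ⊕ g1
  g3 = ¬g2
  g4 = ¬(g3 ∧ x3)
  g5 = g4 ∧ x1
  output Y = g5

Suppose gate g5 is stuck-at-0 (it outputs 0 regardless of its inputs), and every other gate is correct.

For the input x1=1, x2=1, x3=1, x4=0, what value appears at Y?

0

Propagate with g5 forced: g1=0, g2=1, g3=0, g4=1, g5=0 [stuck-at-0].
So Y = 0. (Without the fault it would be 1.)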